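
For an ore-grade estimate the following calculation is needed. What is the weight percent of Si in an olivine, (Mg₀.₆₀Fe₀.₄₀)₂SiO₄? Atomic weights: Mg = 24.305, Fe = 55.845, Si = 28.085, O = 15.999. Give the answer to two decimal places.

16.93 weight percent

M((Mg₀.₆₀Fe₀.₄₀)₂SiO₄) = 165.923 g/mol.
Si contributes 1 × 28.085 = 28.085 g per mole.
28.085/165.923 = 0.1693 → 16.93%.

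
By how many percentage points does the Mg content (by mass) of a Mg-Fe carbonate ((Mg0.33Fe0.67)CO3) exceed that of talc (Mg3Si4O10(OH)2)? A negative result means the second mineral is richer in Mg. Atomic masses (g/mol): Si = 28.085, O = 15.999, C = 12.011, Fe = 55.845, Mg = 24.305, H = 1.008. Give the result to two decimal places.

-11.62 percentage points

M((Mg0.33Fe0.67)CO3) = 105.445 g/mol, so wt% Mg = 8.021/105.445 × 100 = 7.61%.
M(Mg3Si4O10(OH)2) = 379.259 g/mol, so wt% Mg = 72.915/379.259 × 100 = 19.23%.
7.61 − 19.23 = -11.62 pp.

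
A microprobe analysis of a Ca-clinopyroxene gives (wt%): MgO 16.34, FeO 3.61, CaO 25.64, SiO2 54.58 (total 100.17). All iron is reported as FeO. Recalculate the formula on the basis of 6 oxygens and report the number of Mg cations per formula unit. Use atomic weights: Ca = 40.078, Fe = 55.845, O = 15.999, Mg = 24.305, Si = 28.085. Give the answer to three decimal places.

MgO (M=40.304): mol = 0.40542; Mg = 0.40542, O = 0.40542.
FeO (M=71.844): mol = 0.05025; Fe = 0.05025, O = 0.05025.
CaO (M=56.077): mol = 0.45723; Ca = 0.45723, O = 0.45723.
SiO2 (M=60.083): mol = 0.90841; Si = 0.90841, O = 1.81682.
ΣO = 2.72972; factor = 6/ΣO = 2.19803.
Mg apfu = 0.40542 × 2.19803 = 0.891.

0.891 Mg apfu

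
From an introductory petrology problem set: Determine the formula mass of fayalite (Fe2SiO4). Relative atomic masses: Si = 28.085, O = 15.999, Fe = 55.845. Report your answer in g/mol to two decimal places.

203.77 g/mol

Fe: 2 × 55.845 = 111.6900
Si: 1 × 28.085 = 28.0850
O: 4 × 15.999 = 63.9960
Summing the contributions gives the formula mass.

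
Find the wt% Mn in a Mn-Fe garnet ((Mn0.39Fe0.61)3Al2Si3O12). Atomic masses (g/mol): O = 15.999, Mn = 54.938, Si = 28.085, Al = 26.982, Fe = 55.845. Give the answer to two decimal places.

Molar mass of (Mn0.39Fe0.61)3Al2Si3O12: 1.17·54.938 + 1.83·55.845 + 2·26.982 + 3·28.085 + 12·15.999 = 496.681 g/mol.
Mass of Mn per formula unit: 1.17 × 54.938 = 64.277 g.
Weight fraction Mn = 64.277 / 496.681 = 0.1294.

12.94 mass %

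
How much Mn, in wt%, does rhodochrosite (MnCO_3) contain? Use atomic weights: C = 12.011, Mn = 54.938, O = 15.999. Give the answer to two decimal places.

Molar mass of MnCO_3: 1×54.938 + 1×12.011 + 3×15.999 = 114.946 g/mol.
Mass of Mn per formula unit: 1 × 54.938 = 54.938 g.
Weight fraction Mn = 54.938 / 114.946 = 0.4779.

47.79 wt%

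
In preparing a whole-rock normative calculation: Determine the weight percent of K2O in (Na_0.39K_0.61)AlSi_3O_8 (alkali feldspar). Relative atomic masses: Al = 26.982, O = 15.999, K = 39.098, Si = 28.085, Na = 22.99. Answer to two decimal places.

10.56 wt%

Molar mass of (Na_0.39K_0.61)AlSi_3O_8 = 0.39·22.99 + 0.61·39.098 + 1·26.982 + 3·28.085 + 8·15.999 = 272.045 g/mol.
Each formula unit contains 0.61 K, equivalent to 0.61/2 = 0.3050 mol K2O.
M(K2O) = 2×39.098 + 1×15.999 = 94.195 g/mol.
Mass of K2O per formula unit = 0.3050 × 94.195 = 28.729 g.
K2O wt% = 28.729 / 272.045 × 100 = 10.56%.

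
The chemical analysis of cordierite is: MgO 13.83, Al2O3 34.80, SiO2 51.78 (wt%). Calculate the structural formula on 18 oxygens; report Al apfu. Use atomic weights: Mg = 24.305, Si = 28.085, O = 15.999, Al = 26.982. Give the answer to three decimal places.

13.83 wt% MgO ÷ 40.304 g/mol = 0.34314 mol, giving 0.34314 Mg and 0.34314 O.
34.80 wt% Al2O3 ÷ 101.961 g/mol = 0.34131 mol, giving 0.68262 Al and 1.02393 O.
51.78 wt% SiO2 ÷ 60.083 g/mol = 0.86181 mol, giving 0.86181 Si and 1.72362 O.
Oxygen sums to 3.09069; scaling by 18/3.09069 = 5.82394 puts the formula on 18 O.
Al: 0.68262 × 5.82394 = 3.976 atoms per formula unit.

3.976 Al apfu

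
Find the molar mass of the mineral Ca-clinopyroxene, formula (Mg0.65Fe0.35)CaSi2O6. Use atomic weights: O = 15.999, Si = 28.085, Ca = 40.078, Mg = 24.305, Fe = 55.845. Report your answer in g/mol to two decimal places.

227.59 g/mol

M = 0.65(24.305) + 0.35(55.845) + 1(40.078) + 2(28.085) + 6(15.999)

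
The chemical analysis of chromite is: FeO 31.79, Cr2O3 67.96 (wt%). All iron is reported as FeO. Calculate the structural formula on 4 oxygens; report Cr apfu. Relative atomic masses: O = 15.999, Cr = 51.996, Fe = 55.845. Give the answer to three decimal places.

2.005 Cr apfu

31.79 wt% FeO ÷ 71.844 g/mol = 0.44249 mol, giving 0.44249 Fe and 0.44249 O.
67.96 wt% Cr2O3 ÷ 151.989 g/mol = 0.44714 mol, giving 0.89428 Cr and 1.34142 O.
Oxygen sums to 1.78391; scaling by 4/1.78391 = 2.24227 puts the formula on 4 O.
Cr: 0.89428 × 2.24227 = 2.005 atoms per formula unit.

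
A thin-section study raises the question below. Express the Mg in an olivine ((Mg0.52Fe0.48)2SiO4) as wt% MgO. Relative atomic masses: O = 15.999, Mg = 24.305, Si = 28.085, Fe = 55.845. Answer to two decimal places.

Formula mass = 170.969 g/mol.
1.04 Mg → 1.0400 mol MgO per formula unit; M(MgO) = 40.304, so MgO mass = 41.916 g.
41.916/170.969 × 100 = 24.52 wt%.

24.52 wt%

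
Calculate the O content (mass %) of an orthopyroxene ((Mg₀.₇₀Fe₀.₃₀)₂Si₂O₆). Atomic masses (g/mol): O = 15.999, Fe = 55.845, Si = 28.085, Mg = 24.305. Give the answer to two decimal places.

Molar mass of (Mg₀.₇₀Fe₀.₃₀)₂Si₂O₆: 1.40*24.305 + 0.60*55.845 + 2*28.085 + 6*15.999 = 219.698 g/mol.
Mass of O per formula unit: 6 × 15.999 = 95.994 g.
Weight fraction O = 95.994 / 219.698 = 0.4369.

43.69 mass %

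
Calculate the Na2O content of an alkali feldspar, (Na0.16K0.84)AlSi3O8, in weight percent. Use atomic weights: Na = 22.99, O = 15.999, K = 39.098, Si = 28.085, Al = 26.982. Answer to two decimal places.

1.80 wt%

M((Na0.16K0.84)AlSi3O8) = 275.750 g/mol; M(Na2O) = 61.979 g/mol.
Moles Na2O per formula unit = 0.16 Na ÷ 2 = 0.0800.
Na2O fraction = (0.0800 × 61.979) / 275.750 = 4.958/275.750 = 0.0180.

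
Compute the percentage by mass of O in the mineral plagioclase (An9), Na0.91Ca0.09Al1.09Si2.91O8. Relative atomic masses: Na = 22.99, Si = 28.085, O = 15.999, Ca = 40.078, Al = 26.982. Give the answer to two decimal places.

48.54 mass %

Molar mass of Na0.91Ca0.09Al1.09Si2.91O8: 0.91*22.99 + 0.09*40.078 + 1.09*26.982 + 2.91*28.085 + 8*15.999 = 263.658 g/mol.
Mass of O per formula unit: 8 × 15.999 = 127.992 g.
Weight fraction O = 127.992 / 263.658 = 0.4854.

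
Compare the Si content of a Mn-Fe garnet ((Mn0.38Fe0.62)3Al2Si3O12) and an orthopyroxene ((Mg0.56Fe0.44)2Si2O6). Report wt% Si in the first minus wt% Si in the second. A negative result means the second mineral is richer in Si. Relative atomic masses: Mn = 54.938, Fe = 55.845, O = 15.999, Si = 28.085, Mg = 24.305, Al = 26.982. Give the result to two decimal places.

Si in (Mn0.38Fe0.62)3Al2Si3O12: molar mass 496.708 g/mol; 3×28.085 = 84.255 g → 16.96 wt%.
Si in (Mg0.56Fe0.44)2Si2O6: molar mass 228.529 g/mol; 2×28.085 = 56.170 g → 24.58 wt%.
Difference = 16.96 − 24.58 = -7.62 percentage points.

-7.62 percentage points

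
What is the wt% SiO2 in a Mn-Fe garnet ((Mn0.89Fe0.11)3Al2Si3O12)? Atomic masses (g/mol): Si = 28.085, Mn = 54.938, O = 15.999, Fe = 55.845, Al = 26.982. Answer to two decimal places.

36.39 wt%

Molar mass of (Mn0.89Fe0.11)3Al2Si3O12 = 2.67×54.938 + 0.33×55.845 + 2×26.982 + 3×28.085 + 12×15.999 = 495.320 g/mol.
Each formula unit contains 3 Si, equivalent to 3/1 = 3.0000 mol SiO2.
M(SiO2) = 1×28.085 + 2×15.999 = 60.083 g/mol.
Mass of SiO2 per formula unit = 3.0000 × 60.083 = 180.249 g.
SiO2 wt% = 180.249 / 495.320 × 100 = 36.39%.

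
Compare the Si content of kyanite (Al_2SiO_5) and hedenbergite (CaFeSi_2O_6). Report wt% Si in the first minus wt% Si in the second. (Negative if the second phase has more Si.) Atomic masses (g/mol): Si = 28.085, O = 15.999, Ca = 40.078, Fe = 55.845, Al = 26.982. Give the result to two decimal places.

Si in Al_2SiO_5: molar mass 162.044 g/mol; 1×28.085 = 28.085 g → 17.33 wt%.
Si in CaFeSi_2O_6: molar mass 248.087 g/mol; 2×28.085 = 56.170 g → 22.64 wt%.
Difference = 17.33 − 22.64 = -5.31 percentage points.

-5.31 percentage points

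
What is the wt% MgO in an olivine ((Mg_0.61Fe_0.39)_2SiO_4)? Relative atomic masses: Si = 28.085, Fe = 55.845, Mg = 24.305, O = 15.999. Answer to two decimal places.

M((Mg_0.61Fe_0.39)_2SiO_4) = 165.292 g/mol; M(MgO) = 40.304 g/mol.
Moles MgO per formula unit = 1.22 Mg ÷ 1 = 1.2200.
MgO fraction = (1.2200 × 40.304) / 165.292 = 49.171/165.292 = 0.2975.

29.75 wt%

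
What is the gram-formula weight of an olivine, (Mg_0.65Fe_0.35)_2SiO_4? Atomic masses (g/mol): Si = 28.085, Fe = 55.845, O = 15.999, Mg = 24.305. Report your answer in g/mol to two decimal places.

Mg: 1.30 × 24.305 = 31.5965
Fe: 0.70 × 55.845 = 39.0915
Si: 1 × 28.085 = 28.0850
O: 4 × 15.999 = 63.9960
Summing the contributions gives the formula mass.

162.77 g/mol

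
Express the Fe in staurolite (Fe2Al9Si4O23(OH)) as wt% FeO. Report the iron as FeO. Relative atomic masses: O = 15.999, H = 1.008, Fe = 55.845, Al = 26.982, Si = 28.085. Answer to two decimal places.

16.87 wt%

M(Fe2Al9Si4O23(OH)) = 851.852 g/mol; M(FeO) = 71.844 g/mol.
Moles FeO per formula unit = 2 Fe ÷ 1 = 2.0000.
FeO fraction = (2.0000 × 71.844) / 851.852 = 143.688/851.852 = 0.1687.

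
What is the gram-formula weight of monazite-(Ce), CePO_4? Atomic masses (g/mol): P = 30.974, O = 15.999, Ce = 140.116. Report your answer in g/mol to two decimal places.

M = 1(140.116) + 1(30.974) + 4(15.999)

235.09 g/mol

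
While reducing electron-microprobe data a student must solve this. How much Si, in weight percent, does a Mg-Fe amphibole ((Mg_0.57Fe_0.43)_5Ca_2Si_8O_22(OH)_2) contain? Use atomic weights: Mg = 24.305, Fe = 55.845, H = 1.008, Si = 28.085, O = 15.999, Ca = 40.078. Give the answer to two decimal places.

M((Mg_0.57Fe_0.43)_5Ca_2Si_8O_22(OH)_2) = 880.164 g/mol.
Si contributes 8 × 28.085 = 224.680 g per mole.
224.680/880.164 = 0.2553 → 25.53%.

25.53 weight percent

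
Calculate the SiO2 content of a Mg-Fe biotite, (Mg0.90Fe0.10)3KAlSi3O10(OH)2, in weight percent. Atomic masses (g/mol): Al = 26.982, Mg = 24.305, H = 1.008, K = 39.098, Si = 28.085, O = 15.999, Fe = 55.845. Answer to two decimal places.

42.24 wt%

M((Mg0.90Fe0.10)3KAlSi3O10(OH)2) = 426.716 g/mol; M(SiO2) = 60.083 g/mol.
Moles SiO2 per formula unit = 3 Si ÷ 1 = 3.0000.
SiO2 fraction = (3.0000 × 60.083) / 426.716 = 180.249/426.716 = 0.4224.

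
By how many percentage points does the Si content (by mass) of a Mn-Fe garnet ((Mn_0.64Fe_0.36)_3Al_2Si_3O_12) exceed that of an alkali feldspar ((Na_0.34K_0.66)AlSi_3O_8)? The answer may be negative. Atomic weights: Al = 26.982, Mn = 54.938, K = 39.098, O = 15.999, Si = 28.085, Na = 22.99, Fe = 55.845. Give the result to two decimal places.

Si in (Mn_0.64Fe_0.36)_3Al_2Si_3O_12: molar mass 496.001 g/mol; 3×28.085 = 84.255 g → 16.99 wt%.
Si in (Na_0.34K_0.66)AlSi_3O_8: molar mass 272.850 g/mol; 3×28.085 = 84.255 g → 30.88 wt%.
Difference = 16.99 − 30.88 = -13.89 percentage points.

-13.89 percentage points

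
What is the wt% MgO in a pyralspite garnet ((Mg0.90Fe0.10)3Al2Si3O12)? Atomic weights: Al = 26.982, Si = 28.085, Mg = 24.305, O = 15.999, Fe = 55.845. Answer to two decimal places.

Formula mass = 412.584 g/mol.
2.70 Mg → 2.7000 mol MgO per formula unit; M(MgO) = 40.304, so MgO mass = 108.821 g.
108.821/412.584 × 100 = 26.38 wt%.

26.38 wt%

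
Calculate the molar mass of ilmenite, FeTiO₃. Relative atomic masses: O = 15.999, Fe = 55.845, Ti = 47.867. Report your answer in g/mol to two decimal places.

151.71 g/mol

Fe: 1 × 55.845 = 55.8450
Ti: 1 × 47.867 = 47.8670
O: 3 × 15.999 = 47.9970
Summing the contributions gives the formula mass.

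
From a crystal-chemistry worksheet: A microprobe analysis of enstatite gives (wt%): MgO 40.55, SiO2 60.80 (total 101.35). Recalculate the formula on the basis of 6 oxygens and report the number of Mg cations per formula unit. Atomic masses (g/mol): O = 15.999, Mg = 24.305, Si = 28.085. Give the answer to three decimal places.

1.992 Mg apfu

MgO: 40.55/40.304 = 1.00610 mol → 1.00610 mol Mg, 1.00610 mol O.
SiO2: 60.80/60.083 = 1.01193 mol → 1.01193 mol Si, 2.02386 mol O.
Total oxygen = 3.02996 mol. Normalization factor = 6/3.02996 = 1.98022.
Mg per 6 O = 1.00610 × 1.98022 = 1.992.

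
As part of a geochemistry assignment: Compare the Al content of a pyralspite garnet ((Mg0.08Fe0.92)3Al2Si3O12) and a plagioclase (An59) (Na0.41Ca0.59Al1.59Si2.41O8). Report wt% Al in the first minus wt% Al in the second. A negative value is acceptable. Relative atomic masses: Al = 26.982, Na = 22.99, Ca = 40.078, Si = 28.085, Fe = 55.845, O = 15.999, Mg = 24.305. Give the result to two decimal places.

M((Mg0.08Fe0.92)3Al2Si3O12) = 490.172 g/mol, so wt% Al = 53.964/490.172 × 100 = 11.01%.
M(Na0.41Ca0.59Al1.59Si2.41O8) = 271.650 g/mol, so wt% Al = 42.901/271.650 × 100 = 15.79%.
11.01 − 15.79 = -4.78 pp.

-4.78 percentage points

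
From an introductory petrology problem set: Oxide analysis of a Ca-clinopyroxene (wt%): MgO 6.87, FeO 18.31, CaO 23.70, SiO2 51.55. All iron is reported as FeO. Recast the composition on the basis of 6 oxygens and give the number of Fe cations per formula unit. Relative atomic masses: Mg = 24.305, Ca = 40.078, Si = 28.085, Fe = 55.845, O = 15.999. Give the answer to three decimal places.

6.87 wt% MgO ÷ 40.304 g/mol = 0.17045 mol, giving 0.17045 Mg and 0.17045 O.
18.31 wt% FeO ÷ 71.844 g/mol = 0.25486 mol, giving 0.25486 Fe and 0.25486 O.
23.70 wt% CaO ÷ 56.077 g/mol = 0.42263 mol, giving 0.42263 Ca and 0.42263 O.
51.55 wt% SiO2 ÷ 60.083 g/mol = 0.85798 mol, giving 0.85798 Si and 1.71596 O.
Oxygen sums to 2.56390; scaling by 6/2.56390 = 2.34018 puts the formula on 6 O.
Fe: 0.25486 × 2.34018 = 0.596 atoms per formula unit.

0.596 Fe apfu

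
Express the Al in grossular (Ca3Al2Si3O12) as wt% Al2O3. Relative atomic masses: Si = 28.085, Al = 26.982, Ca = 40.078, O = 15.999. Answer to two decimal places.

22.64 wt%

Molar mass of Ca3Al2Si3O12 = 3·40.078 + 2·26.982 + 3·28.085 + 12·15.999 = 450.441 g/mol.
Each formula unit contains 2 Al, equivalent to 2/2 = 1.0000 mol Al2O3.
M(Al2O3) = 2×26.982 + 3×15.999 = 101.961 g/mol.
Mass of Al2O3 per formula unit = 1.0000 × 101.961 = 101.961 g.
Al2O3 wt% = 101.961 / 450.441 × 100 = 22.64%.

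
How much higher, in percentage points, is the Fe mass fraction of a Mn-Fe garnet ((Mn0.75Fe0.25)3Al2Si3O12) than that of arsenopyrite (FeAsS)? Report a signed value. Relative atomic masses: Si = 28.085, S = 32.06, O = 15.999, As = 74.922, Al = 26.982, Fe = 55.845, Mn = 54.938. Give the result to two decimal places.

First mineral: 41.884 g Fe in 495.701 g formula = 8.45 wt% Fe.
Second mineral: 55.845 g Fe in 162.827 g formula = 34.30 wt% Fe.
8.45% − 34.30% gives a difference of -25.85 percentage points.

-25.85 percentage points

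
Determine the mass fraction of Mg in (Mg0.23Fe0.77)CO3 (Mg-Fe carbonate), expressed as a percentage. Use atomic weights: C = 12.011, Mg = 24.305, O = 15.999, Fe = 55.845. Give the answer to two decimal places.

M((Mg0.23Fe0.77)CO3) = 108.599 g/mol.
Mg contributes 0.23 × 24.305 = 5.590 g per mole.
5.590/108.599 = 0.0515 → 5.15%.

5.15 wt%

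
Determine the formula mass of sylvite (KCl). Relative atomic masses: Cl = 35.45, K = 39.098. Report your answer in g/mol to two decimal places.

K: 1 × 39.098 = 39.0980
Cl: 1 × 35.45 = 35.4500
Summing the contributions gives the formula mass.

74.55 g/mol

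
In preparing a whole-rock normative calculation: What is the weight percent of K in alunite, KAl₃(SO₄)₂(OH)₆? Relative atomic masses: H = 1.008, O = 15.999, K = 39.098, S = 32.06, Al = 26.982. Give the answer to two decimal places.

Molar mass of KAl₃(SO₄)₂(OH)₆: 1*39.098 + 3*26.982 + 2*32.06 + 14*15.999 + 6*1.008 = 414.198 g/mol.
Mass of K per formula unit: 1 × 39.098 = 39.098 g.
Weight fraction K = 39.098 / 414.198 = 0.0944.

9.44 mass %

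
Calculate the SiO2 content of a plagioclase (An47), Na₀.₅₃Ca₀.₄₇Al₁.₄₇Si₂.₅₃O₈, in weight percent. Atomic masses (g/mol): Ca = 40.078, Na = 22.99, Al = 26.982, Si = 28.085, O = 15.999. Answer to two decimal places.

56.36 wt%

Formula mass = 269.732 g/mol.
2.53 Si → 2.5300 mol SiO2 per formula unit; M(SiO2) = 60.083, so SiO2 mass = 152.010 g.
152.010/269.732 × 100 = 56.36 wt%.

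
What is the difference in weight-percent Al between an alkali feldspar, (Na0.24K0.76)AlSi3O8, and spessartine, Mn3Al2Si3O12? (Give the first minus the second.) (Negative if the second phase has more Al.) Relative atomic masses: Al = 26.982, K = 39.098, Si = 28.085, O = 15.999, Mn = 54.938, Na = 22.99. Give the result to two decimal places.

-1.07 percentage points

First mineral: 26.982 g Al in 274.461 g formula = 9.83 wt% Al.
Second mineral: 53.964 g Al in 495.021 g formula = 10.90 wt% Al.
9.83% − 10.90% gives a difference of -1.07 percentage points.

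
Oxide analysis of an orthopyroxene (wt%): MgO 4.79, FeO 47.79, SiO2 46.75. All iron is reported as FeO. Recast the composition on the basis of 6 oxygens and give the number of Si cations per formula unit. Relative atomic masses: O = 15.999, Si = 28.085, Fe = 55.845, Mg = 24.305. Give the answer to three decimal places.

MgO (M=40.304): mol = 0.11885; Mg = 0.11885, O = 0.11885.
FeO (M=71.844): mol = 0.66519; Fe = 0.66519, O = 0.66519.
SiO2 (M=60.083): mol = 0.77809; Si = 0.77809, O = 1.55618.
ΣO = 2.34022; factor = 6/ΣO = 2.56386.
Si apfu = 0.77809 × 2.56386 = 1.995.

1.995 Si apfu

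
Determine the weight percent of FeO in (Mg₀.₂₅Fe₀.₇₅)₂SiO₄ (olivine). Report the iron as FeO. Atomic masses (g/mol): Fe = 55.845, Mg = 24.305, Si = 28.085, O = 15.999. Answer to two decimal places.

57.32 wt%

Formula mass = 188.001 g/mol.
1.50 Fe → 1.5000 mol FeO per formula unit; M(FeO) = 71.844, so FeO mass = 107.766 g.
107.766/188.001 × 100 = 57.32 wt%.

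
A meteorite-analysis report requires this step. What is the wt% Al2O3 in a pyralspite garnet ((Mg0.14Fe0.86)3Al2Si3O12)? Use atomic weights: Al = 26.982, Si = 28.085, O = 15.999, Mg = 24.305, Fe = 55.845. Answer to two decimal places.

M((Mg0.14Fe0.86)3Al2Si3O12) = 484.495 g/mol; M(Al2O3) = 101.961 g/mol.
Moles Al2O3 per formula unit = 2 Al ÷ 2 = 1.0000.
Al2O3 fraction = (1.0000 × 101.961) / 484.495 = 101.961/484.495 = 0.2104.

21.04 wt%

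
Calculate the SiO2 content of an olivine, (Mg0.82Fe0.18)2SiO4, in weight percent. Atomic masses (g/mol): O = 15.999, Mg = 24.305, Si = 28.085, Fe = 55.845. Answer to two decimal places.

Molar mass of (Mg0.82Fe0.18)2SiO4 = 1.64·24.305 + 0.36·55.845 + 1·28.085 + 4·15.999 = 152.045 g/mol.
Each formula unit contains 1 Si, equivalent to 1/1 = 1.0000 mol SiO2.
M(SiO2) = 1×28.085 + 2×15.999 = 60.083 g/mol.
Mass of SiO2 per formula unit = 1.0000 × 60.083 = 60.083 g.
SiO2 wt% = 60.083 / 152.045 × 100 = 39.52%.

39.52 wt%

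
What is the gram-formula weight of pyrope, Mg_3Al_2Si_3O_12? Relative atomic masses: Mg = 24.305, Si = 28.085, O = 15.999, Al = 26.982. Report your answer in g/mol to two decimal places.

M = 3×24.305 + 2×26.982 + 3×28.085 + 12×15.999

403.12 g/mol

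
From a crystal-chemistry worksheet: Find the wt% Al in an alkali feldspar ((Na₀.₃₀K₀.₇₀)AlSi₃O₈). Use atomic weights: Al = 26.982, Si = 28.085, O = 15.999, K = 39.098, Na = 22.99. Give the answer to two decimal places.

Formula mass = 0.30×22.99 + 0.70×39.098 + 1×26.982 + 3×28.085 + 8×15.999 = 273.495 g/mol, of which 26.982 g is Al.
So Al makes up 26.982/273.495 = 0.0987 of the mass, i.e. 9.87%.

9.87 mass %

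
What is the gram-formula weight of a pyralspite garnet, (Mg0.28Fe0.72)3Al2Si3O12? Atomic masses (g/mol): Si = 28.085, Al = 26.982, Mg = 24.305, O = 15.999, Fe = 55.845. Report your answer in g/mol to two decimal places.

The formula mass is the sum 0.84·24.305 + 2.16·55.845 + 2·26.982 + 3·28.085 + 12·15.999.

471.25 g/mol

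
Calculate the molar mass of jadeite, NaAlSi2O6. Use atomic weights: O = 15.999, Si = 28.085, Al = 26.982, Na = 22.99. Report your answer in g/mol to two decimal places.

The formula mass is the sum 1(22.99) + 1(26.982) + 2(28.085) + 6(15.999).

202.14 g/mol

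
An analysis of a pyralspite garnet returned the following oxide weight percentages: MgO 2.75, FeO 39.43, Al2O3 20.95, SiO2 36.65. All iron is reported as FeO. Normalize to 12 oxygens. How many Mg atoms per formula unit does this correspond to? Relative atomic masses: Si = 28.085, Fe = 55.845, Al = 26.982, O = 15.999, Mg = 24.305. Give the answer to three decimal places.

0.334 Mg apfu

MgO (M=40.304): mol = 0.06823; Mg = 0.06823, O = 0.06823.
FeO (M=71.844): mol = 0.54883; Fe = 0.54883, O = 0.54883.
Al2O3 (M=101.961): mol = 0.20547; Al = 0.41094, O = 0.61641.
SiO2 (M=60.083): mol = 0.60999; Si = 0.60999, O = 1.21998.
ΣO = 2.45345; factor = 12/ΣO = 4.89107.
Mg apfu = 0.06823 × 4.89107 = 0.334.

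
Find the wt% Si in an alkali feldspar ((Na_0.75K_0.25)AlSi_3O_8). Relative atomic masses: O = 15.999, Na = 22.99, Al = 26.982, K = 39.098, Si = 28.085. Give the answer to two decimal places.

Formula mass = 0.75*22.99 + 0.25*39.098 + 1*26.982 + 3*28.085 + 8*15.999 = 266.246 g/mol, of which 84.255 g is Si.
So Si makes up 84.255/266.246 = 0.3165 of the mass, i.e. 31.65%.

31.65 wt%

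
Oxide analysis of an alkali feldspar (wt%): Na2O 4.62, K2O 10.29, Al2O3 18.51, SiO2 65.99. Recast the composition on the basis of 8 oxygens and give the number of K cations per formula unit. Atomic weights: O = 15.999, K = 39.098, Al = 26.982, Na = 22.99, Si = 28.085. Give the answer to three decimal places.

0.598 K apfu

Na2O (M=61.979): mol = 0.07454; Na = 0.14908, O = 0.07454.
K2O (M=94.195): mol = 0.10924; K = 0.21848, O = 0.10924.
Al2O3 (M=101.961): mol = 0.18154; Al = 0.36308, O = 0.54462.
SiO2 (M=60.083): mol = 1.09831; Si = 1.09831, O = 2.19662.
ΣO = 2.92502; factor = 8/ΣO = 2.73502.
K apfu = 0.21848 × 2.73502 = 0.598.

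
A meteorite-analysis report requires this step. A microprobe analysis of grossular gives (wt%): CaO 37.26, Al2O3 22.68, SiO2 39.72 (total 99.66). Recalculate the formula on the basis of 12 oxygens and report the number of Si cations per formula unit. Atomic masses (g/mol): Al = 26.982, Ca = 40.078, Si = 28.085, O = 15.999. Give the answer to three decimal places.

CaO (M=56.077): mol = 0.66444; Ca = 0.66444, O = 0.66444.
Al2O3 (M=101.961): mol = 0.22244; Al = 0.44488, O = 0.66732.
SiO2 (M=60.083): mol = 0.66109; Si = 0.66109, O = 1.32218.
ΣO = 2.65394; factor = 12/ΣO = 4.52158.
Si apfu = 0.66109 × 4.52158 = 2.989.

2.989 Si apfu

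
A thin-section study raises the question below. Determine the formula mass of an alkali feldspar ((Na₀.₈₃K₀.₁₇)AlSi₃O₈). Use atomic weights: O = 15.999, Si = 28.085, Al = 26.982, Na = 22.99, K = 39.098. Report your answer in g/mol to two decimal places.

The formula mass is the sum 0.83*22.99 + 0.17*39.098 + 1*26.982 + 3*28.085 + 8*15.999.

264.96 g/mol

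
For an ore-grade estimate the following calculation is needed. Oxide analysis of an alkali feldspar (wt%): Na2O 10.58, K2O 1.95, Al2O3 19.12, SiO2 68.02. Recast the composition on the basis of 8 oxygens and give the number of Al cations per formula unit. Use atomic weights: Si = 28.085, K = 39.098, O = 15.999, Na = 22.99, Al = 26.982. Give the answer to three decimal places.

0.994 Al apfu

10.58 wt% Na2O ÷ 61.979 g/mol = 0.17070 mol, giving 0.34140 Na and 0.17070 O.
1.95 wt% K2O ÷ 94.195 g/mol = 0.02070 mol, giving 0.04140 K and 0.02070 O.
19.12 wt% Al2O3 ÷ 101.961 g/mol = 0.18752 mol, giving 0.37504 Al and 0.56256 O.
68.02 wt% SiO2 ÷ 60.083 g/mol = 1.13210 mol, giving 1.13210 Si and 2.26420 O.
Oxygen sums to 3.01816; scaling by 8/3.01816 = 2.65062 puts the formula on 8 O.
Al: 0.37504 × 2.65062 = 0.994 atoms per formula unit.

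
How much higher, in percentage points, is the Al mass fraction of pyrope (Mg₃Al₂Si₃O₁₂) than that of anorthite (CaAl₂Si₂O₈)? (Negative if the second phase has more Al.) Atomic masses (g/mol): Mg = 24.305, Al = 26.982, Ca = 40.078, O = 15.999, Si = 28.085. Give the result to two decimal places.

M(Mg₃Al₂Si₃O₁₂) = 403.122 g/mol, so wt% Al = 53.964/403.122 × 100 = 13.39%.
M(CaAl₂Si₂O₈) = 278.204 g/mol, so wt% Al = 53.964/278.204 × 100 = 19.40%.
13.39 − 19.40 = -6.01 pp.

-6.01 percentage points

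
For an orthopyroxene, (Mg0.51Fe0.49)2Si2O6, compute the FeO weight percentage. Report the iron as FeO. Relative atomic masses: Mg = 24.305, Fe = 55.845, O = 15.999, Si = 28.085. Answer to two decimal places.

30.39 wt%

Molar mass of (Mg0.51Fe0.49)2Si2O6 = 1.02·24.305 + 0.98·55.845 + 2·28.085 + 6·15.999 = 231.683 g/mol.
Each formula unit contains 0.98 Fe, equivalent to 0.98/1 = 0.9800 mol FeO.
M(FeO) = 1×55.845 + 1×15.999 = 71.844 g/mol.
Mass of FeO per formula unit = 0.9800 × 71.844 = 70.407 g.
FeO wt% = 70.407 / 231.683 × 100 = 30.39%.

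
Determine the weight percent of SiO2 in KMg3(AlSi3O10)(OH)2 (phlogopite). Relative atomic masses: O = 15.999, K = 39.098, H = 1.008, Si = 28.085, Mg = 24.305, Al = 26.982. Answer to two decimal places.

43.20 wt%

Formula mass = 417.254 g/mol.
3 Si → 3.0000 mol SiO2 per formula unit; M(SiO2) = 60.083, so SiO2 mass = 180.249 g.
180.249/417.254 × 100 = 43.20 wt%.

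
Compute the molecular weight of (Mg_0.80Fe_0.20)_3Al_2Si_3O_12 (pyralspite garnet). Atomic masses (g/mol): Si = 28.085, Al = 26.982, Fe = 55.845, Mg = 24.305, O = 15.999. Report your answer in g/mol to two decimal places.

The formula mass is the sum 2.40*24.305 + 0.60*55.845 + 2*26.982 + 3*28.085 + 12*15.999.

422.05 g/mol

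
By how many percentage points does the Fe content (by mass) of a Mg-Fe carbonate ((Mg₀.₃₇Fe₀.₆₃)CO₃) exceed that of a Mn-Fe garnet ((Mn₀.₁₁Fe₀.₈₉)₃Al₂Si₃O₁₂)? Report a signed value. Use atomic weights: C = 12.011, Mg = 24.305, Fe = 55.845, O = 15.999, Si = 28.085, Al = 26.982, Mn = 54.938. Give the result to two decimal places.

First mineral: 35.182 g Fe in 104.183 g formula = 33.77 wt% Fe.
Second mineral: 149.106 g Fe in 497.443 g formula = 29.97 wt% Fe.
33.77% − 29.97% gives a difference of 3.80 percentage points.

3.80 percentage points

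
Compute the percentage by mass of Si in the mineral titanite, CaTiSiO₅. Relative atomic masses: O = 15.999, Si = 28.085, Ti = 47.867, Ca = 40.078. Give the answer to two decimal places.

Molar mass of CaTiSiO₅: 1·40.078 + 1·47.867 + 1·28.085 + 5·15.999 = 196.025 g/mol.
Mass of Si per formula unit: 1 × 28.085 = 28.085 g.
Weight fraction Si = 28.085 / 196.025 = 0.1433.

14.33 mass %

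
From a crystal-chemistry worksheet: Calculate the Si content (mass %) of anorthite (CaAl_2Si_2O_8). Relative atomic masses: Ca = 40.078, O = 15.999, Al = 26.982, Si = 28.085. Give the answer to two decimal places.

Molar mass of CaAl_2Si_2O_8: 1·40.078 + 2·26.982 + 2·28.085 + 8·15.999 = 278.204 g/mol.
Mass of Si per formula unit: 2 × 28.085 = 56.170 g.
Weight fraction Si = 56.170 / 278.204 = 0.2019.

20.19 mass %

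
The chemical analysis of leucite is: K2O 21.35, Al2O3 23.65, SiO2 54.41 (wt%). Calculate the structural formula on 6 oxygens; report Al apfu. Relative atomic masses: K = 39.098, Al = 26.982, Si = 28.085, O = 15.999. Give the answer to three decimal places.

1.018 Al apfu

K2O: 21.35/94.195 = 0.22666 mol → 0.45332 mol K, 0.22666 mol O.
Al2O3: 23.65/101.961 = 0.23195 mol → 0.46390 mol Al, 0.69585 mol O.
SiO2: 54.41/60.083 = 0.90558 mol → 0.90558 mol Si, 1.81116 mol O.
Total oxygen = 2.73367 mol. Normalization factor = 6/2.73367 = 2.19485.
Al per 6 O = 0.46390 × 2.19485 = 1.018.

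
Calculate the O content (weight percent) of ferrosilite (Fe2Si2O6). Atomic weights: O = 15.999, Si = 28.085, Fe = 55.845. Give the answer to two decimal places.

36.38 weight percent

Molar mass of Fe2Si2O6: 2·55.845 + 2·28.085 + 6·15.999 = 263.854 g/mol.
Mass of O per formula unit: 6 × 15.999 = 95.994 g.
Weight fraction O = 95.994 / 263.854 = 0.3638.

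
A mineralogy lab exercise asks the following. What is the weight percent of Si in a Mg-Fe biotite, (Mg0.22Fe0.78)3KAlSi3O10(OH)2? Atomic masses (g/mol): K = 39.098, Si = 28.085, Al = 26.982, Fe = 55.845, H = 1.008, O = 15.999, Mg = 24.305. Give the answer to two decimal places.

17.16 wt%

Formula mass = 0.66*24.305 + 2.34*55.845 + 1*39.098 + 1*26.982 + 3*28.085 + 12*15.999 + 2*1.008 = 491.058 g/mol, of which 84.255 g is Si.
So Si makes up 84.255/491.058 = 0.1716 of the mass, i.e. 17.16%.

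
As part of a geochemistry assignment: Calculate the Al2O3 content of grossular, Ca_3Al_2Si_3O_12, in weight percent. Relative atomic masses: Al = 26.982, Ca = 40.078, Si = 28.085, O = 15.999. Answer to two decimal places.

Formula mass = 450.441 g/mol.
2 Al → 1.0000 mol Al2O3 per formula unit; M(Al2O3) = 101.961, so Al2O3 mass = 101.961 g.
101.961/450.441 × 100 = 22.64 wt%.

22.64 wt%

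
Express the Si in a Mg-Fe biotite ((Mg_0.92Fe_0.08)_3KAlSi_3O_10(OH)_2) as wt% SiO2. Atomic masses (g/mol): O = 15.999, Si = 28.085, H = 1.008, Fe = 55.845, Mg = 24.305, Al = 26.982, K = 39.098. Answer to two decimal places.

Molar mass of (Mg_0.92Fe_0.08)_3KAlSi_3O_10(OH)_2 = 2.76×24.305 + 0.24×55.845 + 1×39.098 + 1×26.982 + 3×28.085 + 12×15.999 + 2×1.008 = 424.824 g/mol.
Each formula unit contains 3 Si, equivalent to 3/1 = 3.0000 mol SiO2.
M(SiO2) = 1×28.085 + 2×15.999 = 60.083 g/mol.
Mass of SiO2 per formula unit = 3.0000 × 60.083 = 180.249 g.
SiO2 wt% = 180.249 / 424.824 × 100 = 42.43%.

42.43 wt%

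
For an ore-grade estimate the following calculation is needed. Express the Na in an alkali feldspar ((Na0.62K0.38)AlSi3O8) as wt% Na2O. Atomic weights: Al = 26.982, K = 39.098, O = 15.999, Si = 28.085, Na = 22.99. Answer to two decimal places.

M((Na0.62K0.38)AlSi3O8) = 268.340 g/mol; M(Na2O) = 61.979 g/mol.
Moles Na2O per formula unit = 0.62 Na ÷ 2 = 0.3100.
Na2O fraction = (0.3100 × 61.979) / 268.340 = 19.213/268.340 = 0.0716.

7.16 wt%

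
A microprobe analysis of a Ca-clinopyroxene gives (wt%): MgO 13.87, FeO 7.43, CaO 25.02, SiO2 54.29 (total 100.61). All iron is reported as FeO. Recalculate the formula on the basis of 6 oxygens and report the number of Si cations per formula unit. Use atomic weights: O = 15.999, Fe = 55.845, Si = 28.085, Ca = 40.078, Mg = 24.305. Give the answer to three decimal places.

MgO: 13.87/40.304 = 0.34413 mol → 0.34413 mol Mg, 0.34413 mol O.
FeO: 7.43/71.844 = 0.10342 mol → 0.10342 mol Fe, 0.10342 mol O.
CaO: 25.02/56.077 = 0.44617 mol → 0.44617 mol Ca, 0.44617 mol O.
SiO2: 54.29/60.083 = 0.90358 mol → 0.90358 mol Si, 1.80716 mol O.
Total oxygen = 2.70088 mol. Normalization factor = 6/2.70088 = 2.22150.
Si per 6 O = 0.90358 × 2.22150 = 2.007.

2.007 Si apfu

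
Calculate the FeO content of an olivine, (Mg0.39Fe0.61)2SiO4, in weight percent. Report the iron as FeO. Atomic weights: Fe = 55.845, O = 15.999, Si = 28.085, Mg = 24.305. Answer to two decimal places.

48.92 wt%

M((Mg0.39Fe0.61)2SiO4) = 179.170 g/mol; M(FeO) = 71.844 g/mol.
Moles FeO per formula unit = 1.22 Fe ÷ 1 = 1.2200.
FeO fraction = (1.2200 × 71.844) / 179.170 = 87.650/179.170 = 0.4892.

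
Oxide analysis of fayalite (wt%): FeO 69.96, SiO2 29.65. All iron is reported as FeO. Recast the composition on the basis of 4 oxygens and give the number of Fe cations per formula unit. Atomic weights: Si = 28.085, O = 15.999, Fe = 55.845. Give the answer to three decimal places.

FeO (M=71.844): mol = 0.97378; Fe = 0.97378, O = 0.97378.
SiO2 (M=60.083): mol = 0.49348; Si = 0.49348, O = 0.98696.
ΣO = 1.96074; factor = 4/ΣO = 2.04005.
Fe apfu = 0.97378 × 2.04005 = 1.987.

1.987 Fe apfu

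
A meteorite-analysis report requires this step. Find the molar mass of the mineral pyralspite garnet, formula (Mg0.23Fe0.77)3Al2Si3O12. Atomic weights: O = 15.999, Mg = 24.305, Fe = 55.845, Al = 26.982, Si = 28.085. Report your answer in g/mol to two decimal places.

475.98 g/mol

M = 0.69*24.305 + 2.31*55.845 + 2*26.982 + 3*28.085 + 12*15.999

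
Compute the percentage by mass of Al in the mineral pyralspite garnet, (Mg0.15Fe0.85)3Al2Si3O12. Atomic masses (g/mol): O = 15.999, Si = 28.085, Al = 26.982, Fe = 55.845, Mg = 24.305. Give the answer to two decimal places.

Molar mass of (Mg0.15Fe0.85)3Al2Si3O12: 0.45×24.305 + 2.55×55.845 + 2×26.982 + 3×28.085 + 12×15.999 = 483.549 g/mol.
Mass of Al per formula unit: 2 × 26.982 = 53.964 g.
Weight fraction Al = 53.964 / 483.549 = 0.1116.

11.16 wt%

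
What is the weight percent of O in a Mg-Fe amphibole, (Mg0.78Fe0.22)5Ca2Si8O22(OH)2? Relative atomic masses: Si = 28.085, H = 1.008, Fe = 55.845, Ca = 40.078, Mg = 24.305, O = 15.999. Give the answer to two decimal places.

Molar mass of (Mg0.78Fe0.22)5Ca2Si8O22(OH)2: 3.90×24.305 + 1.10×55.845 + 2×40.078 + 8×28.085 + 24×15.999 + 2×1.008 = 847.047 g/mol.
Mass of O per formula unit: 24 × 15.999 = 383.976 g.
Weight fraction O = 383.976 / 847.047 = 0.4533.

45.33 wt%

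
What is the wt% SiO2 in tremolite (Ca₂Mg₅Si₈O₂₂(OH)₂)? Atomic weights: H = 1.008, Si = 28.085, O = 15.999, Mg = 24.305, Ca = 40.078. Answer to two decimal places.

59.17 wt%

Molar mass of Ca₂Mg₅Si₈O₂₂(OH)₂ = 2*40.078 + 5*24.305 + 8*28.085 + 24*15.999 + 2*1.008 = 812.353 g/mol.
Each formula unit contains 8 Si, equivalent to 8/1 = 8.0000 mol SiO2.
M(SiO2) = 1×28.085 + 2×15.999 = 60.083 g/mol.
Mass of SiO2 per formula unit = 8.0000 × 60.083 = 480.664 g.
SiO2 wt% = 480.664 / 812.353 × 100 = 59.17%.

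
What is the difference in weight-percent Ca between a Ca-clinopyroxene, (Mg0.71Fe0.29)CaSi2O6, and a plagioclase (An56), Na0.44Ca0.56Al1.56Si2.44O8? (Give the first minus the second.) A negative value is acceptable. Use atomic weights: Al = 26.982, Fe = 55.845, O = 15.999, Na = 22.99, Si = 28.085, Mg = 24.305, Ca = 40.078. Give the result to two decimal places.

9.48 percentage points

M((Mg0.71Fe0.29)CaSi2O6) = 225.694 g/mol, so wt% Ca = 40.078/225.694 × 100 = 17.76%.
M(Na0.44Ca0.56Al1.56Si2.44O8) = 271.171 g/mol, so wt% Ca = 22.444/271.171 × 100 = 8.28%.
17.76 − 8.28 = 9.48 pp.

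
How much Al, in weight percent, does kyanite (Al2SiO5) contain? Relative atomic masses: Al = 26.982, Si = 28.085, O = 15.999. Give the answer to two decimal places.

M(Al2SiO5) = 162.044 g/mol.
Al contributes 2 × 26.982 = 53.964 g per mole.
53.964/162.044 = 0.3330 → 33.30%.

33.30 weight percent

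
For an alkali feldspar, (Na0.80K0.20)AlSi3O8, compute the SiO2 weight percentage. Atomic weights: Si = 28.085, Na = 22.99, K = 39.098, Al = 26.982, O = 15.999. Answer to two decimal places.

M((Na0.80K0.20)AlSi3O8) = 265.441 g/mol; M(SiO2) = 60.083 g/mol.
Moles SiO2 per formula unit = 3 Si ÷ 1 = 3.0000.
SiO2 fraction = (3.0000 × 60.083) / 265.441 = 180.249/265.441 = 0.6791.

67.91 wt%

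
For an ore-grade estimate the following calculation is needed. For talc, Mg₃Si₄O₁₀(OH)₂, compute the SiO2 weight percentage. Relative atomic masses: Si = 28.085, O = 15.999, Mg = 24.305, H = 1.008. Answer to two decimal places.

M(Mg₃Si₄O₁₀(OH)₂) = 379.259 g/mol; M(SiO2) = 60.083 g/mol.
Moles SiO2 per formula unit = 4 Si ÷ 1 = 4.0000.
SiO2 fraction = (4.0000 × 60.083) / 379.259 = 240.332/379.259 = 0.6337.

63.37 wt%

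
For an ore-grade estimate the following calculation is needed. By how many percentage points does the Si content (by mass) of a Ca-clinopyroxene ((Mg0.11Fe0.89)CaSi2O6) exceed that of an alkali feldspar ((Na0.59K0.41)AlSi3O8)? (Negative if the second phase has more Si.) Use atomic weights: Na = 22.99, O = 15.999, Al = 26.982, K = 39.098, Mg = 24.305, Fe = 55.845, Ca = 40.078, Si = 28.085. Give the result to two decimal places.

Si in (Mg0.11Fe0.89)CaSi2O6: molar mass 244.618 g/mol; 2×28.085 = 56.170 g → 22.96 wt%.
Si in (Na0.59K0.41)AlSi3O8: molar mass 268.823 g/mol; 3×28.085 = 84.255 g → 31.34 wt%.
Difference = 22.96 − 31.34 = -8.38 percentage points.

-8.38 percentage points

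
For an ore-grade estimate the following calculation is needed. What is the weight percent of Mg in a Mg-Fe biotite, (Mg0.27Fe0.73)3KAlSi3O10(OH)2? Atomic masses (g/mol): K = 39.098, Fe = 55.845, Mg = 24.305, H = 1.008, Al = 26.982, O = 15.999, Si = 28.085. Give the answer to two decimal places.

4.05 mass %

Molar mass of (Mg0.27Fe0.73)3KAlSi3O10(OH)2: 0.81·24.305 + 2.19·55.845 + 1·39.098 + 1·26.982 + 3·28.085 + 12·15.999 + 2·1.008 = 486.327 g/mol.
Mass of Mg per formula unit: 0.81 × 24.305 = 19.687 g.
Weight fraction Mg = 19.687 / 486.327 = 0.0405.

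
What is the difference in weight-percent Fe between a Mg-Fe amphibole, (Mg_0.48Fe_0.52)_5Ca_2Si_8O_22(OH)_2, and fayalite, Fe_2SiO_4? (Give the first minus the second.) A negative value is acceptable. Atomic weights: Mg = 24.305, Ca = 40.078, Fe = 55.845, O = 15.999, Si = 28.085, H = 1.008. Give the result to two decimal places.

-38.58 percentage points

First mineral: 145.197 g Fe in 894.357 g formula = 16.23 wt% Fe.
Second mineral: 111.690 g Fe in 203.771 g formula = 54.81 wt% Fe.
16.23% − 54.81% gives a difference of -38.58 percentage points.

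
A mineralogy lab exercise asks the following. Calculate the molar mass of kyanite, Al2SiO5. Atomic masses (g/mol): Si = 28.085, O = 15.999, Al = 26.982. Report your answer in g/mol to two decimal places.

M = 2·26.982 + 1·28.085 + 5·15.999

162.04 g/mol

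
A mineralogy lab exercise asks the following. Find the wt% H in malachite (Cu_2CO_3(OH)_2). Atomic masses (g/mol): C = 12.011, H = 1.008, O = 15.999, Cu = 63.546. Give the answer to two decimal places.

0.91 wt%

M(Cu_2CO_3(OH)_2) = 221.114 g/mol.
H contributes 2 × 1.008 = 2.016 g per mole.
2.016/221.114 = 0.0091 → 0.91%.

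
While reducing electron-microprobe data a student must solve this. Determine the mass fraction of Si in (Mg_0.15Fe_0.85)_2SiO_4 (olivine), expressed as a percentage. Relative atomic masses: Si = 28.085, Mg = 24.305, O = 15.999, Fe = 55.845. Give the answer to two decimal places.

Molar mass of (Mg_0.15Fe_0.85)_2SiO_4: 0.30·24.305 + 1.70·55.845 + 1·28.085 + 4·15.999 = 194.309 g/mol.
Mass of Si per formula unit: 1 × 28.085 = 28.085 g.
Weight fraction Si = 28.085 / 194.309 = 0.1445.

14.45 mass %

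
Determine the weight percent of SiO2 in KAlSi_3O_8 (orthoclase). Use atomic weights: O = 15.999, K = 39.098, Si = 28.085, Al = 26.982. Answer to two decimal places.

64.76 wt%

Molar mass of KAlSi_3O_8 = 1*39.098 + 1*26.982 + 3*28.085 + 8*15.999 = 278.327 g/mol.
Each formula unit contains 3 Si, equivalent to 3/1 = 3.0000 mol SiO2.
M(SiO2) = 1×28.085 + 2×15.999 = 60.083 g/mol.
Mass of SiO2 per formula unit = 3.0000 × 60.083 = 180.249 g.
SiO2 wt% = 180.249 / 278.327 × 100 = 64.76%.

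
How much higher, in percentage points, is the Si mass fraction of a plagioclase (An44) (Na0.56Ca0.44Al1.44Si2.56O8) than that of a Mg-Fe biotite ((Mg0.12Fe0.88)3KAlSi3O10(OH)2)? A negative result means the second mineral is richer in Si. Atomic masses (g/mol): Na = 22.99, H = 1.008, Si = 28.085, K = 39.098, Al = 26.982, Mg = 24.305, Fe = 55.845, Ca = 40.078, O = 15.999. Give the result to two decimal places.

9.87 percentage points

M(Na0.56Ca0.44Al1.44Si2.56O8) = 269.252 g/mol, so wt% Si = 71.898/269.252 × 100 = 26.70%.
M((Mg0.12Fe0.88)3KAlSi3O10(OH)2) = 500.520 g/mol, so wt% Si = 84.255/500.520 × 100 = 16.83%.
26.70 − 16.83 = 9.87 pp.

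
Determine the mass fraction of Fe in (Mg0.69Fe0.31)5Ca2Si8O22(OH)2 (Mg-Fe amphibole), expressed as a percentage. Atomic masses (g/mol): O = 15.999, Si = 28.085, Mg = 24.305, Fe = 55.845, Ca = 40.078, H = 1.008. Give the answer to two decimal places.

Molar mass of (Mg0.69Fe0.31)5Ca2Si8O22(OH)2: 3.45×24.305 + 1.55×55.845 + 2×40.078 + 8×28.085 + 24×15.999 + 2×1.008 = 861.240 g/mol.
Mass of Fe per formula unit: 1.55 × 55.845 = 86.560 g.
Weight fraction Fe = 86.560 / 861.240 = 0.1005.

10.05 weight percent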